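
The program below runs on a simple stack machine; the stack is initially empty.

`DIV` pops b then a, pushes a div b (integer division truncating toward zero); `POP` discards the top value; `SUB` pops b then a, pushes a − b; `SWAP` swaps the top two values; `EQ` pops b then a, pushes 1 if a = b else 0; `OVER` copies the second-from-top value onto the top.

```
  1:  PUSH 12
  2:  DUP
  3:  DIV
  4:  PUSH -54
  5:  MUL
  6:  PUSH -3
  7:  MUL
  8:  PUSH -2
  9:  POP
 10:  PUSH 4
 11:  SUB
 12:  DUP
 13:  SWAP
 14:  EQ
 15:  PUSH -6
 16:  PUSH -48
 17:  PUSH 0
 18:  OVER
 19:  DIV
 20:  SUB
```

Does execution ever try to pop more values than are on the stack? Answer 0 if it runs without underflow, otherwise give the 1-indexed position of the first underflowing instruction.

0

PUSH 12  → [12]
DUP      → [12, 12]
DIV      → [1]
PUSH -54 → [1, -54]
MUL      → [-54]
PUSH -3  → [-54, -3]
MUL      → [162]
PUSH -2  → [162, -2]
POP      → [162]
PUSH 4   → [162, 4]
SUB      → [158]
DUP      → [158, 158]
SWAP     → [158, 158]
EQ       → [1]
PUSH -6  → [1, -6]
PUSH -48 → [1, -6, -48]
PUSH 0   → [1, -6, -48, 0]
OVER     → [1, -6, -48, 0, -48]
DIV      → [1, -6, -48, 0]
SUB      → [1, -6, -48]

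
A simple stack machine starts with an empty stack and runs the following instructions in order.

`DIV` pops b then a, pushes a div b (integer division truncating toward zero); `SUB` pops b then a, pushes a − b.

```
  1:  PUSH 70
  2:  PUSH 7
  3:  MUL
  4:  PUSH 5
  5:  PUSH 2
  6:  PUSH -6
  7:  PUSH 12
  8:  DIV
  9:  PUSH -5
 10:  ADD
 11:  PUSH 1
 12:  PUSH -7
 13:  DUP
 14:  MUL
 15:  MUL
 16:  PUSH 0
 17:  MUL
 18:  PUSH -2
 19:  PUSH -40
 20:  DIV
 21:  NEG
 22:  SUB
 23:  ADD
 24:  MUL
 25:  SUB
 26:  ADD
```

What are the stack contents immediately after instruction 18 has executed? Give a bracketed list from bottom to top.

[490, 5, 2, -5, 0, -2]

PUSH 70 -> [70]
PUSH 7  -> [70, 7]
MUL     -> [490]
PUSH 5  -> [490, 5]
PUSH 2  -> [490, 5, 2]
PUSH -6 -> [490, 5, 2, -6]
PUSH 12 -> [490, 5, 2, -6, 12]
DIV     -> [490, 5, 2, 0]
PUSH -5 -> [490, 5, 2, 0, -5]
ADD     -> [490, 5, 2, -5]
PUSH 1  -> [490, 5, 2, -5, 1]
PUSH -7 -> [490, 5, 2, -5, 1, -7]
DUP     -> [490, 5, 2, -5, 1, -7, -7]
MUL     -> [490, 5, 2, -5, 1, 49]
MUL     -> [490, 5, 2, -5, 49]
PUSH 0  -> [490, 5, 2, -5, 49, 0]
MUL     -> [490, 5, 2, -5, 0]
PUSH -2 -> [490, 5, 2, -5, 0, -2]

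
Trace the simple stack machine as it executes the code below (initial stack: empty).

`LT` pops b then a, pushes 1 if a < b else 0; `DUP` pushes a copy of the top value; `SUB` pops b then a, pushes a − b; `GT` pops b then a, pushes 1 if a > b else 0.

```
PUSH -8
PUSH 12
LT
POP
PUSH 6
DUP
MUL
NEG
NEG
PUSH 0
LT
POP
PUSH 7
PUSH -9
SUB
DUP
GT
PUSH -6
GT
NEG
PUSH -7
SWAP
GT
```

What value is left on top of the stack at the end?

PUSH -8 : -8
PUSH 12 : -8 12
LT      : 1
POP     : (empty)
PUSH 6  : 6
DUP     : 6 6
MUL     : 36
NEG     : -36
NEG     : 36
PUSH 0  : 36 0
LT      : 0
POP     : (empty)
PUSH 7  : 7
PUSH -9 : 7 -9
SUB     : 16
DUP     : 16 16
GT      : 0
PUSH -6 : 0 -6
GT      : 1
NEG     : -1
PUSH -7 : -1 -7
SWAP    : -7 -1
GT      : 0

0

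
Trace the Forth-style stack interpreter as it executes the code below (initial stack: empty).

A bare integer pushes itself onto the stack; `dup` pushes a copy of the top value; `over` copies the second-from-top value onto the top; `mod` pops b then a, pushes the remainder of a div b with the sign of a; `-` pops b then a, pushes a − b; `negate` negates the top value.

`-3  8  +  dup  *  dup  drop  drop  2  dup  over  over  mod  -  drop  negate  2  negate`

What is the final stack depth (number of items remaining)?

2

-3     → -3
8      → -3 8
+      → 5
dup    → 5 5
*      → 25
dup    → 25 25
drop   → 25
drop   → (empty)
2      → 2
dup    → 2 2
over   → 2 2 2
over   → 2 2 2 2
mod    → 2 2 0
-      → 2 2
drop   → 2
negate → -2
2      → -2 2
negate → -2 -2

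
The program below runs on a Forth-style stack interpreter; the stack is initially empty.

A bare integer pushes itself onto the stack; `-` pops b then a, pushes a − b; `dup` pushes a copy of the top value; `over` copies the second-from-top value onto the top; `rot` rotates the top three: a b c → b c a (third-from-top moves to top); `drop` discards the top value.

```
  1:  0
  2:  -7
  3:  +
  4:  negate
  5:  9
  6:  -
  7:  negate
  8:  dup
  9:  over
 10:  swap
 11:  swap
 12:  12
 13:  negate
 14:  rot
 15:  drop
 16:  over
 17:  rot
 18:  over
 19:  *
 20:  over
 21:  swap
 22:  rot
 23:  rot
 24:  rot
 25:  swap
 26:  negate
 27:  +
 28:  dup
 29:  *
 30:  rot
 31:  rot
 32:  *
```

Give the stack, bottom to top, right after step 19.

0       0
-7      0 -7
+       -7
negate  7
9       7 9
-       -2
negate  2
dup     2 2
over    2 2 2
swap    2 2 2
swap    2 2 2
12      2 2 2 12
negate  2 2 2 -12
rot     2 2 -12 2
drop    2 2 -12
over    2 2 -12 2
rot     2 -12 2 2
over    2 -12 2 2 2
*       2 -12 2 4

[2, -12, 2, 4]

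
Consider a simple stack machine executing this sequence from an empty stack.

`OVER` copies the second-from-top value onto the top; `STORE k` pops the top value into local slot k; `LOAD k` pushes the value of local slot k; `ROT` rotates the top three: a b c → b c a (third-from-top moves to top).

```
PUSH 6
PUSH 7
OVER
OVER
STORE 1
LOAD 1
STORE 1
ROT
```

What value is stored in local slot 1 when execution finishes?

PUSH 6  → 6
PUSH 7  → 6 7
OVER    → 6 7 6
OVER    → 6 7 6 7
STORE 1 → 6 7 6
LOAD 1  → 6 7 6 7
STORE 1 → 6 7 6
ROT     → 7 6 6

7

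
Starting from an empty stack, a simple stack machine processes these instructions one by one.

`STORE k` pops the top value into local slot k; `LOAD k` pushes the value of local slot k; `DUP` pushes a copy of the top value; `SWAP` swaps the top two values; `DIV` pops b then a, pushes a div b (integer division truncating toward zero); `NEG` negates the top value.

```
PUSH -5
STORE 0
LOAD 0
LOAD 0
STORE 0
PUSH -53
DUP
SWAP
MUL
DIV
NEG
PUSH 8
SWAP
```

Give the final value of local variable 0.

-5

PUSH -5  -> [-5]
STORE 0  -> []
LOAD 0   -> [-5]
LOAD 0   -> [-5, -5]
STORE 0  -> [-5]
PUSH -53 -> [-5, -53]
DUP      -> [-5, -53, -53]
SWAP     -> [-5, -53, -53]
MUL      -> [-5, 2809]
DIV      -> [0]
NEG      -> [0]
PUSH 8   -> [0, 8]
SWAP     -> [8, 0]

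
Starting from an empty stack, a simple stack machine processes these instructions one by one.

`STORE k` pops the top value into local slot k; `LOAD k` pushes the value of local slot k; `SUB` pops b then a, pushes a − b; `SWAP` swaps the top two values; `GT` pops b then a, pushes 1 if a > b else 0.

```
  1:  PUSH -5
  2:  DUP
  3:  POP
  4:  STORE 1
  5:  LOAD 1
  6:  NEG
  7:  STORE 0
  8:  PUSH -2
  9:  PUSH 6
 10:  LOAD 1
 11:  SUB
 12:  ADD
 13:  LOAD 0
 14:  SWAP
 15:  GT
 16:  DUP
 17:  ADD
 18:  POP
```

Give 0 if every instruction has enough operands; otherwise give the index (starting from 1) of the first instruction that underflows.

PUSH -5  [-5]
DUP      [-5, -5]
POP      [-5]
STORE 1  []
LOAD 1   [-5]
NEG      [5]
STORE 0  []
PUSH -2  [-2]
PUSH 6   [-2, 6]
LOAD 1   [-2, 6, -5]
SUB      [-2, 11]
ADD      [9]
LOAD 0   [9, 5]
SWAP     [5, 9]
GT       [0]
DUP      [0, 0]
ADD      [0]
POP      []

0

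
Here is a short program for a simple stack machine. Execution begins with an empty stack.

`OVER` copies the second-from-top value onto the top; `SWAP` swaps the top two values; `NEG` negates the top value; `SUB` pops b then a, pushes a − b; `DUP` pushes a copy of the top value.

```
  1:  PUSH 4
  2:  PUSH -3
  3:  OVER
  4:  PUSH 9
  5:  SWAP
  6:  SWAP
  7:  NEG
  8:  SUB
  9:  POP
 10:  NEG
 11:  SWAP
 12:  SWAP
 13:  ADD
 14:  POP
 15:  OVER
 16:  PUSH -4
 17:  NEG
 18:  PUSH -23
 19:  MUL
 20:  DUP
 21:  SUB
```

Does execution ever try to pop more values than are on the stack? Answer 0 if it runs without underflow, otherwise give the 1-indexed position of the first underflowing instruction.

15

PUSH 4  → 4
PUSH -3 → 4 -3
OVER    → 4 -3 4
PUSH 9  → 4 -3 4 9
SWAP    → 4 -3 9 4
SWAP    → 4 -3 4 9
NEG     → 4 -3 4 -9
SUB     → 4 -3 13
POP     → 4 -3
NEG     → 4 3
SWAP    → 3 4
SWAP    → 4 3
ADD     → 7
POP     → (empty)
OVER  — needs 2 operands, stack has 0 → underflow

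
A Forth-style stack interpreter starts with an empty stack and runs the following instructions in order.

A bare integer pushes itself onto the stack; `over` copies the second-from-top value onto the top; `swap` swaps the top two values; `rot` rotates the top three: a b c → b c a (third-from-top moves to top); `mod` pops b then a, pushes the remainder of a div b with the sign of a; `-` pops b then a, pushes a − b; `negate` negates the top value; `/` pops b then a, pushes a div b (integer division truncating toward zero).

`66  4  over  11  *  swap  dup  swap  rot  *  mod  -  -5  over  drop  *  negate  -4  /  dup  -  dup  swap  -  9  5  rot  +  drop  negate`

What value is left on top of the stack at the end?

66     -> [66]
4      -> [66, 4]
over   -> [66, 4, 66]
11     -> [66, 4, 66, 11]
*      -> [66, 4, 726]
swap   -> [66, 726, 4]
dup    -> [66, 726, 4, 4]
swap   -> [66, 726, 4, 4]
rot    -> [66, 4, 4, 726]
*      -> [66, 4, 2904]
mod    -> [66, 4]
-      -> [62]
-5     -> [62, -5]
over   -> [62, -5, 62]
drop   -> [62, -5]
*      -> [-310]
negate -> [310]
-4     -> [310, -4]
/      -> [-77]
dup    -> [-77, -77]
-      -> [0]
dup    -> [0, 0]
swap   -> [0, 0]
-      -> [0]
9      -> [0, 9]
5      -> [0, 9, 5]
rot    -> [9, 5, 0]
+      -> [9, 5]
drop   -> [9]
negate -> [-9]

-9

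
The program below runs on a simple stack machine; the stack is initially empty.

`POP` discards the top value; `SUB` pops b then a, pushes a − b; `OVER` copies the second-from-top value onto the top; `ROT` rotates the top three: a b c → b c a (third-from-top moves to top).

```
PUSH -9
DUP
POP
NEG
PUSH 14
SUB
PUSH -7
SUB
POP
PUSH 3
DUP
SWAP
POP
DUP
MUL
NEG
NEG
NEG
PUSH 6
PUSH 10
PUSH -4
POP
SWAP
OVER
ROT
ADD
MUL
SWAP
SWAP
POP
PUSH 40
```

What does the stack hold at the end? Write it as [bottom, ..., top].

PUSH -9 → [-9]
DUP     → [-9, -9]
POP     → [-9]
NEG     → [9]
PUSH 14 → [9, 14]
SUB     → [-5]
PUSH -7 → [-5, -7]
SUB     → [2]
POP     → []
PUSH 3  → [3]
DUP     → [3, 3]
SWAP    → [3, 3]
POP     → [3]
DUP     → [3, 3]
MUL     → [9]
NEG     → [-9]
NEG     → [9]
NEG     → [-9]
PUSH 6  → [-9, 6]
PUSH 10 → [-9, 6, 10]
PUSH -4 → [-9, 6, 10, -4]
POP     → [-9, 6, 10]
SWAP    → [-9, 10, 6]
OVER    → [-9, 10, 6, 10]
ROT     → [-9, 6, 10, 10]
ADD     → [-9, 6, 20]
MUL     → [-9, 120]
SWAP    → [120, -9]
SWAP    → [-9, 120]
POP     → [-9]
PUSH 40 → [-9, 40]

[-9, 40]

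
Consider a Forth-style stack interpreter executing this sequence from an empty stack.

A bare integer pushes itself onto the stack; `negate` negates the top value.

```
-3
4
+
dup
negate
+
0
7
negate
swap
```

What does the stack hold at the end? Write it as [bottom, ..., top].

[0, -7, 0]

-3      [-3]
4       [-3, 4]
+       [1]
dup     [1, 1]
negate  [1, -1]
+       [0]
0       [0, 0]
7       [0, 0, 7]
negate  [0, 0, -7]
swap    [0, -7, 0]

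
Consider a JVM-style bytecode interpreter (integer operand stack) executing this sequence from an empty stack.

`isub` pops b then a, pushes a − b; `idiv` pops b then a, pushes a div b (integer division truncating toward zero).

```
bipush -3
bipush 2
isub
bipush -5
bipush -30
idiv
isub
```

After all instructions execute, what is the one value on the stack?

-5

bipush -3  → [-3]
bipush 2   → [-3, 2]
isub       → [-5]
bipush -5  → [-5, -5]
bipush -30 → [-5, -5, -30]
idiv       → [-5, 0]
isub       → [-5]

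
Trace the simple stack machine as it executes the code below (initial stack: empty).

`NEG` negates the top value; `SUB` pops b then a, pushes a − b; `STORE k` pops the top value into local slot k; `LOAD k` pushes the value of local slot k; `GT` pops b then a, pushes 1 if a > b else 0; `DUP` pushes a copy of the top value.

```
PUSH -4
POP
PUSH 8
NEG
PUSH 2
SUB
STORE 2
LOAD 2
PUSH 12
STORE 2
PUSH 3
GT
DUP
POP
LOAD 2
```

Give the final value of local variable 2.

PUSH -4 : [-4]
POP     : []
PUSH 8  : [8]
NEG     : [-8]
PUSH 2  : [-8, 2]
SUB     : [-10]
STORE 2 : []
LOAD 2  : [-10]
PUSH 12 : [-10, 12]
STORE 2 : [-10]
PUSH 3  : [-10, 3]
GT      : [0]
DUP     : [0, 0]
POP     : [0]
LOAD 2  : [0, 12]

12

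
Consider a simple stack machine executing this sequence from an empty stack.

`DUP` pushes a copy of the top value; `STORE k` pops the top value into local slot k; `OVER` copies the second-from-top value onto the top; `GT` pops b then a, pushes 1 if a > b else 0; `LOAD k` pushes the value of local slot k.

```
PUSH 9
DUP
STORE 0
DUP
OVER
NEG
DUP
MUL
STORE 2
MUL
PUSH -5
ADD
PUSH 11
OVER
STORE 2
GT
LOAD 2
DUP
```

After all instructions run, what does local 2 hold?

76

PUSH 9   9
DUP      9 9
STORE 0  9
DUP      9 9
OVER     9 9 9
NEG      9 9 -9
DUP      9 9 -9 -9
MUL      9 9 81
STORE 2  9 9
MUL      81
PUSH -5  81 -5
ADD      76
PUSH 11  76 11
OVER     76 11 76
STORE 2  76 11
GT       1
LOAD 2   1 76
DUP      1 76 76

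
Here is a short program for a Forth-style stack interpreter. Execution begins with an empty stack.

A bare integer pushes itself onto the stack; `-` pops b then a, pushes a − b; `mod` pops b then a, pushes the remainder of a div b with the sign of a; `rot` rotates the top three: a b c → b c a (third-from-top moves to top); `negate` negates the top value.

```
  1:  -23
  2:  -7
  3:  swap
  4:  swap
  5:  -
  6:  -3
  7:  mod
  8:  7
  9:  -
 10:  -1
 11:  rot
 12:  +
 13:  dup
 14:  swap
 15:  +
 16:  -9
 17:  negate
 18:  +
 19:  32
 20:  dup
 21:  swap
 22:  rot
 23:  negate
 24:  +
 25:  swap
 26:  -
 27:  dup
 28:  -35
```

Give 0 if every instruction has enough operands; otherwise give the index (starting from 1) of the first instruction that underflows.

11

-23   [-23]
-7    [-23, -7]
swap  [-7, -23]
swap  [-23, -7]
-     [-16]
-3    [-16, -3]
mod   [-1]
7     [-1, 7]
-     [-8]
-1    [-8, -1]
rot  — needs 3 operands, stack has 2 → underflow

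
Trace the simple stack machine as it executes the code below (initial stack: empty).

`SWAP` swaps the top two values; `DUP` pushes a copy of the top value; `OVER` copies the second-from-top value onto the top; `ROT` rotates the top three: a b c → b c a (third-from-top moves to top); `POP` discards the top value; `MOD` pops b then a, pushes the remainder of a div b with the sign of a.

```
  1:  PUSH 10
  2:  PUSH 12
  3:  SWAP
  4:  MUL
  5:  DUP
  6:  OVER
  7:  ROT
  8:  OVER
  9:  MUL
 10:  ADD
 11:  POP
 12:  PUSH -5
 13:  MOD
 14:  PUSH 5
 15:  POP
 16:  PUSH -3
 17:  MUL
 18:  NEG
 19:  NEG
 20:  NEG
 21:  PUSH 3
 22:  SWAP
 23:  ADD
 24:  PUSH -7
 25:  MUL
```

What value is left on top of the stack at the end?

-21

PUSH 10  10
PUSH 12  10 12
SWAP     12 10
MUL      120
DUP      120 120
OVER     120 120 120
ROT      120 120 120
OVER     120 120 120 120
MUL      120 120 14400
ADD      120 14520
POP      120
PUSH -5  120 -5
MOD      0
PUSH 5   0 5
POP      0
PUSH -3  0 -3
MUL      0
NEG      0
NEG      0
NEG      0
PUSH 3   0 3
SWAP     3 0
ADD      3
PUSH -7  3 -7
MUL      -21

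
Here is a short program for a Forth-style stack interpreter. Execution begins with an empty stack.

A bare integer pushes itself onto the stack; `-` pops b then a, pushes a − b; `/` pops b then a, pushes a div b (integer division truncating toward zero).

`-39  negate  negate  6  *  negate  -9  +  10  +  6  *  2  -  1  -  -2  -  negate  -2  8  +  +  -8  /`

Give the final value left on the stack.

-39    -> [-39]
negate -> [39]
negate -> [-39]
6      -> [-39, 6]
*      -> [-234]
negate -> [234]
-9     -> [234, -9]
+      -> [225]
10     -> [225, 10]
+      -> [235]
6      -> [235, 6]
*      -> [1410]
2      -> [1410, 2]
-      -> [1408]
1      -> [1408, 1]
-      -> [1407]
-2     -> [1407, -2]
-      -> [1409]
negate -> [-1409]
-2     -> [-1409, -2]
8      -> [-1409, -2, 8]
+      -> [-1409, 6]
+      -> [-1403]
-8     -> [-1403, -8]
/      -> [175]

175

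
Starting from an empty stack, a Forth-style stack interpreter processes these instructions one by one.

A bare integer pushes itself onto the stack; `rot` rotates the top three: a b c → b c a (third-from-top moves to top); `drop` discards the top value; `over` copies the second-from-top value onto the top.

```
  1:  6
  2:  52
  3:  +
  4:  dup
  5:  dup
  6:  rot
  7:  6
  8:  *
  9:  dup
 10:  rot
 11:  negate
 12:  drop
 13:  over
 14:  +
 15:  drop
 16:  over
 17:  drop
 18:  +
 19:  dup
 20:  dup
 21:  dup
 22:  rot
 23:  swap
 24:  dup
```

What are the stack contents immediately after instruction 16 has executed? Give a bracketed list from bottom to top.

6      → 6
52     → 6 52
+      → 58
dup    → 58 58
dup    → 58 58 58
rot    → 58 58 58
6      → 58 58 58 6
*      → 58 58 348
dup    → 58 58 348 348
rot    → 58 348 348 58
negate → 58 348 348 -58
drop   → 58 348 348
over   → 58 348 348 348
+      → 58 348 696
drop   → 58 348
over   → 58 348 58

[58, 348, 58]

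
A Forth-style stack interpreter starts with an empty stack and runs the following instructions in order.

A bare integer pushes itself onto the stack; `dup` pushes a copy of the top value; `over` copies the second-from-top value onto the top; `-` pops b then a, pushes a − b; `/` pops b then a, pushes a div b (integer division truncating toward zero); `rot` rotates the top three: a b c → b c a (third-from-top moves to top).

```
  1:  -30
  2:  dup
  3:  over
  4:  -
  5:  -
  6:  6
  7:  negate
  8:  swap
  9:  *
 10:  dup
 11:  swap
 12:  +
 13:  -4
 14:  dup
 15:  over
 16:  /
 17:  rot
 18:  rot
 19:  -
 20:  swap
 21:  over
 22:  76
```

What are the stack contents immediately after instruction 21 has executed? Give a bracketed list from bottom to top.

-30    → [-30]
dup    → [-30, -30]
over   → [-30, -30, -30]
-      → [-30, 0]
-      → [-30]
6      → [-30, 6]
negate → [-30, -6]
swap   → [-6, -30]
*      → [180]
dup    → [180, 180]
swap   → [180, 180]
+      → [360]
-4     → [360, -4]
dup    → [360, -4, -4]
over   → [360, -4, -4, -4]
/      → [360, -4, 1]
rot    → [-4, 1, 360]
rot    → [1, 360, -4]
-      → [1, 364]
swap   → [364, 1]
over   → [364, 1, 364]

[364, 1, 364]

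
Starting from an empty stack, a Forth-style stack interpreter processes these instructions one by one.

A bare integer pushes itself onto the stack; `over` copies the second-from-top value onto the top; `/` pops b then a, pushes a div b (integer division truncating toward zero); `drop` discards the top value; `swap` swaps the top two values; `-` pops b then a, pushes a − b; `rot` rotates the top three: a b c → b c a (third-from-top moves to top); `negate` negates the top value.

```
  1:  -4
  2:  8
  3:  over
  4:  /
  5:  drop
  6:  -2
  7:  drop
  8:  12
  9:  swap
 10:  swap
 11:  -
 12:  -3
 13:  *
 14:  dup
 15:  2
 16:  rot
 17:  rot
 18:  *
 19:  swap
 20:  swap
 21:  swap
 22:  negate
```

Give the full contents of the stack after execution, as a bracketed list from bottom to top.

-4     -> [-4]
8      -> [-4, 8]
over   -> [-4, 8, -4]
/      -> [-4, -2]
drop   -> [-4]
-2     -> [-4, -2]
drop   -> [-4]
12     -> [-4, 12]
swap   -> [12, -4]
swap   -> [-4, 12]
-      -> [-16]
-3     -> [-16, -3]
*      -> [48]
dup    -> [48, 48]
2      -> [48, 48, 2]
rot    -> [48, 2, 48]
rot    -> [2, 48, 48]
*      -> [2, 2304]
swap   -> [2304, 2]
swap   -> [2, 2304]
swap   -> [2304, 2]
negate -> [2304, -2]

[2304, -2]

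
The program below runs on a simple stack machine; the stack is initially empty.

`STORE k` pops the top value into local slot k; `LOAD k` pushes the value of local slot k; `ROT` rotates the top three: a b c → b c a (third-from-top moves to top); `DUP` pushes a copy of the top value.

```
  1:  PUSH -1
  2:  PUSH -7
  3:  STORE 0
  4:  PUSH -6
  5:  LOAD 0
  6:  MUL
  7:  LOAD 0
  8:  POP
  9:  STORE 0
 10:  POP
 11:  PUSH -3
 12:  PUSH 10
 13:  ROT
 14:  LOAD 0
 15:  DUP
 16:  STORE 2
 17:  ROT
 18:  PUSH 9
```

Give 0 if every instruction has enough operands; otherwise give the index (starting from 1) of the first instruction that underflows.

PUSH -1 : -1
PUSH -7 : -1 -7
STORE 0 : -1
PUSH -6 : -1 -6
LOAD 0  : -1 -6 -7
MUL     : -1 42
LOAD 0  : -1 42 -7
POP     : -1 42
STORE 0 : -1
POP     : (empty)
PUSH -3 : -3
PUSH 10 : -3 10
ROT  — needs 3 operands, stack has 2 → underflow

13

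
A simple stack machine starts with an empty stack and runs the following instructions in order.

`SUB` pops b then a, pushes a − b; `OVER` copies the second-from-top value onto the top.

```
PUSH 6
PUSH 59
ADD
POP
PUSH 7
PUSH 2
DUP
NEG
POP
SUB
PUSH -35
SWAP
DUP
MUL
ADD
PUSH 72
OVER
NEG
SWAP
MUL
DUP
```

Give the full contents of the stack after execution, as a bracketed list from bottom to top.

[-10, 720, 720]

PUSH 6   → [6]
PUSH 59  → [6, 59]
ADD      → [65]
POP      → []
PUSH 7   → [7]
PUSH 2   → [7, 2]
DUP      → [7, 2, 2]
NEG      → [7, 2, -2]
POP      → [7, 2]
SUB      → [5]
PUSH -35 → [5, -35]
SWAP     → [-35, 5]
DUP      → [-35, 5, 5]
MUL      → [-35, 25]
ADD      → [-10]
PUSH 72  → [-10, 72]
OVER     → [-10, 72, -10]
NEG      → [-10, 72, 10]
SWAP     → [-10, 10, 72]
MUL      → [-10, 720]
DUP      → [-10, 720, 720]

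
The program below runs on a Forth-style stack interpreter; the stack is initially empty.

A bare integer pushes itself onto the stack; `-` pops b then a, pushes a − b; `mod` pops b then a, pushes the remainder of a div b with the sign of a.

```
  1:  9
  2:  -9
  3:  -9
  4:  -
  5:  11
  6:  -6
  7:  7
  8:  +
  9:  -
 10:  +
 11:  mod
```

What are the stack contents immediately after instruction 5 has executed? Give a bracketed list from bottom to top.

[9, 0, 11]

9  : [9]
-9 : [9, -9]
-9 : [9, -9, -9]
-  : [9, 0]
11 : [9, 0, 11]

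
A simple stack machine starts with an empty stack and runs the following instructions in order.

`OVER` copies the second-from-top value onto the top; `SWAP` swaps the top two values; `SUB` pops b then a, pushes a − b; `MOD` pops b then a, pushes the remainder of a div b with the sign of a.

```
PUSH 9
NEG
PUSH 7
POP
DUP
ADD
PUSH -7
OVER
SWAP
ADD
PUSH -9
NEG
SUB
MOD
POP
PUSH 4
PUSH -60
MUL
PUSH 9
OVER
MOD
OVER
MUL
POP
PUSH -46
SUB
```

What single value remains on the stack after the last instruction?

-194

PUSH 9   → [9]
NEG      → [-9]
PUSH 7   → [-9, 7]
POP      → [-9]
DUP      → [-9, -9]
ADD      → [-18]
PUSH -7  → [-18, -7]
OVER     → [-18, -7, -18]
SWAP     → [-18, -18, -7]
ADD      → [-18, -25]
PUSH -9  → [-18, -25, -9]
NEG      → [-18, -25, 9]
SUB      → [-18, -34]
MOD      → [-18]
POP      → []
PUSH 4   → [4]
PUSH -60 → [4, -60]
MUL      → [-240]
PUSH 9   → [-240, 9]
OVER     → [-240, 9, -240]
MOD      → [-240, 9]
OVER     → [-240, 9, -240]
MUL      → [-240, -2160]
POP      → [-240]
PUSH -46 → [-240, -46]
SUB      → [-194]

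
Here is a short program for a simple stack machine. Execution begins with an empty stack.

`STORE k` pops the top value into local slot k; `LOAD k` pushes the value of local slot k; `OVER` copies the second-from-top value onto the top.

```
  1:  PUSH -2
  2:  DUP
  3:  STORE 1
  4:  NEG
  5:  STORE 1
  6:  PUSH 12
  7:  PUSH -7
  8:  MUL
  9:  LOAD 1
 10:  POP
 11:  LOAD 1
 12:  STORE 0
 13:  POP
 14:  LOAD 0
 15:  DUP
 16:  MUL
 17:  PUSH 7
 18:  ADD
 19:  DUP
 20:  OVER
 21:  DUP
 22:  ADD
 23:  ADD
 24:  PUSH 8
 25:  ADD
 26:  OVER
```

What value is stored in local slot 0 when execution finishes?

PUSH -2 : -2
DUP     : -2 -2
STORE 1 : -2
NEG     : 2
STORE 1 : (empty)
PUSH 12 : 12
PUSH -7 : 12 -7
MUL     : -84
LOAD 1  : -84 2
POP     : -84
LOAD 1  : -84 2
STORE 0 : -84
POP     : (empty)
LOAD 0  : 2
DUP     : 2 2
MUL     : 4
PUSH 7  : 4 7
ADD     : 11
DUP     : 11 11
OVER    : 11 11 11
DUP     : 11 11 11 11
ADD     : 11 11 22
ADD     : 11 33
PUSH 8  : 11 33 8
ADD     : 11 41
OVER    : 11 41 11

2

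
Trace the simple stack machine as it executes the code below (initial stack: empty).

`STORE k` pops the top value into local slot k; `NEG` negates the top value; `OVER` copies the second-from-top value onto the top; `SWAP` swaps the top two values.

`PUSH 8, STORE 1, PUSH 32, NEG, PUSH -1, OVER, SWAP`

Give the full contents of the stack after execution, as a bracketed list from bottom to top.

PUSH 8   [8]
STORE 1  []
PUSH 32  [32]
NEG      [-32]
PUSH -1  [-32, -1]
OVER     [-32, -1, -32]
SWAP     [-32, -32, -1]

[-32, -32, -1]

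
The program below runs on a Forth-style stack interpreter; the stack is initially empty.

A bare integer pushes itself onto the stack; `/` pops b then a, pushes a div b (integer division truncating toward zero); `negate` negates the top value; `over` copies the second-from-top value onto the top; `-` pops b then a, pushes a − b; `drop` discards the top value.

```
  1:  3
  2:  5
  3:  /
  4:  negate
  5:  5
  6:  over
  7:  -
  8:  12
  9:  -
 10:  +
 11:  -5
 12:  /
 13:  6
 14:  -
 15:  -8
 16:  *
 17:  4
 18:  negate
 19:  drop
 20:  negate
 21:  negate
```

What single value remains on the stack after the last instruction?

3       3
5       3 5
/       0
negate  0
5       0 5
over    0 5 0
-       0 5
12      0 5 12
-       0 -7
+       -7
-5      -7 -5
/       1
6       1 6
-       -5
-8      -5 -8
*       40
4       40 4
negate  40 -4
drop    40
negate  -40
negate  40

40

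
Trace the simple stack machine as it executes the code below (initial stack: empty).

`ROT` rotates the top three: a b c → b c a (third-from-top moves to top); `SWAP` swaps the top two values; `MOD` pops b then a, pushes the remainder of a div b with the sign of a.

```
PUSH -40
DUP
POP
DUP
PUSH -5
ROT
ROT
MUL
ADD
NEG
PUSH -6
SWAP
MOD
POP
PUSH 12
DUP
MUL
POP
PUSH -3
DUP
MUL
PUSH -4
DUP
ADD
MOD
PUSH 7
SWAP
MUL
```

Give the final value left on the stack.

PUSH -40 → -40
DUP      → -40 -40
POP      → -40
DUP      → -40 -40
PUSH -5  → -40 -40 -5
ROT      → -40 -5 -40
ROT      → -5 -40 -40
MUL      → -5 1600
ADD      → 1595
NEG      → -1595
PUSH -6  → -1595 -6
SWAP     → -6 -1595
MOD      → -6
POP      → (empty)
PUSH 12  → 12
DUP      → 12 12
MUL      → 144
POP      → (empty)
PUSH -3  → -3
DUP      → -3 -3
MUL      → 9
PUSH -4  → 9 -4
DUP      → 9 -4 -4
ADD      → 9 -8
MOD      → 1
PUSH 7   → 1 7
SWAP     → 7 1
MUL      → 7

7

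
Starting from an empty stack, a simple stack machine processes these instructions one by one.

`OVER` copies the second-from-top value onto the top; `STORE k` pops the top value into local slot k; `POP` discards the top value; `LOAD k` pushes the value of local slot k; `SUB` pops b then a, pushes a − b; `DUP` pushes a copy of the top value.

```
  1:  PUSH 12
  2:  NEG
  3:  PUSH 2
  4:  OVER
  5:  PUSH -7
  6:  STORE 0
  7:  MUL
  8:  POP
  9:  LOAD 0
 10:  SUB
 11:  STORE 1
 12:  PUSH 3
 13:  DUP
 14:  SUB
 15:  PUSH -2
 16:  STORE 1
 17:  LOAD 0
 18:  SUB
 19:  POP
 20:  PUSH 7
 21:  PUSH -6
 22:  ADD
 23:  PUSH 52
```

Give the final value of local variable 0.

-7

PUSH 12 -> 12
NEG     -> -12
PUSH 2  -> -12 2
OVER    -> -12 2 -12
PUSH -7 -> -12 2 -12 -7
STORE 0 -> -12 2 -12
MUL     -> -12 -24
POP     -> -12
LOAD 0  -> -12 -7
SUB     -> -5
STORE 1 -> (empty)
PUSH 3  -> 3
DUP     -> 3 3
SUB     -> 0
PUSH -2 -> 0 -2
STORE 1 -> 0
LOAD 0  -> 0 -7
SUB     -> 7
POP     -> (empty)
PUSH 7  -> 7
PUSH -6 -> 7 -6
ADD     -> 1
PUSH 52 -> 1 52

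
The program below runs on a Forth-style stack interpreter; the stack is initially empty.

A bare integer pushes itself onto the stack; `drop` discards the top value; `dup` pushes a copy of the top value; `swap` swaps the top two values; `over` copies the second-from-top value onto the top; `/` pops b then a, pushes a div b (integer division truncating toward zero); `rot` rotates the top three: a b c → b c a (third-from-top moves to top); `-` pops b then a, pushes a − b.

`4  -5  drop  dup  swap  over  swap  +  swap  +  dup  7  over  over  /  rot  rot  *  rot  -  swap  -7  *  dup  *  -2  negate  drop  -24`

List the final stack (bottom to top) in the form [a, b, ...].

4      -> 4
-5     -> 4 -5
drop   -> 4
dup    -> 4 4
swap   -> 4 4
over   -> 4 4 4
swap   -> 4 4 4
+      -> 4 8
swap   -> 8 4
+      -> 12
dup    -> 12 12
7      -> 12 12 7
over   -> 12 12 7 12
over   -> 12 12 7 12 7
/      -> 12 12 7 1
rot    -> 12 7 1 12
rot    -> 12 1 12 7
*      -> 12 1 84
rot    -> 1 84 12
-      -> 1 72
swap   -> 72 1
-7     -> 72 1 -7
*      -> 72 -7
dup    -> 72 -7 -7
*      -> 72 49
-2     -> 72 49 -2
negate -> 72 49 2
drop   -> 72 49
-24    -> 72 49 -24

[72, 49, -24]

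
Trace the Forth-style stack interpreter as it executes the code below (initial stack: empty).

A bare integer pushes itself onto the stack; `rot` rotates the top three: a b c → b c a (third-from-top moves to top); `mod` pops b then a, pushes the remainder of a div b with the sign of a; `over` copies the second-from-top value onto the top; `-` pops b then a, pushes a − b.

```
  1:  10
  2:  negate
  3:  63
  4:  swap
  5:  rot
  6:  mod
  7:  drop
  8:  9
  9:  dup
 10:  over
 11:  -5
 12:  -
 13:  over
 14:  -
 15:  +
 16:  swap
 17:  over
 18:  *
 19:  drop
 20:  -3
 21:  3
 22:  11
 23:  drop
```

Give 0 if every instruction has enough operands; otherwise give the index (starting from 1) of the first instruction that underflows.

5

10     : 10
negate : -10
63     : -10 63
swap   : 63 -10
rot  — needs 3 operands, stack has 2 → underflow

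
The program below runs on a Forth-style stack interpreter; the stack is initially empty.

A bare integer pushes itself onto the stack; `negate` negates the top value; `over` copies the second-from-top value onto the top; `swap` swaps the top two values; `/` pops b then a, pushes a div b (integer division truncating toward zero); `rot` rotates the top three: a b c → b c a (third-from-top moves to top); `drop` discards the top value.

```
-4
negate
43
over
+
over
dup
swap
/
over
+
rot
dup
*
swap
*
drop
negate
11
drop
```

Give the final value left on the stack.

-4     -> [-4]
negate -> [4]
43     -> [4, 43]
over   -> [4, 43, 4]
+      -> [4, 47]
over   -> [4, 47, 4]
dup    -> [4, 47, 4, 4]
swap   -> [4, 47, 4, 4]
/      -> [4, 47, 1]
over   -> [4, 47, 1, 47]
+      -> [4, 47, 48]
rot    -> [47, 48, 4]
dup    -> [47, 48, 4, 4]
*      -> [47, 48, 16]
swap   -> [47, 16, 48]
*      -> [47, 768]
drop   -> [47]
negate -> [-47]
11     -> [-47, 11]
drop   -> [-47]

-47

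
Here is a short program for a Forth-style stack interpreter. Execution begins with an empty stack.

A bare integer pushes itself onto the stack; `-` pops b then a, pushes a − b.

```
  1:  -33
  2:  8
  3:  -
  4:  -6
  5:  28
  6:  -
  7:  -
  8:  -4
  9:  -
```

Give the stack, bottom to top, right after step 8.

-33 → [-33]
8   → [-33, 8]
-   → [-41]
-6  → [-41, -6]
28  → [-41, -6, 28]
-   → [-41, -34]
-   → [-7]
-4  → [-7, -4]

[-7, -4]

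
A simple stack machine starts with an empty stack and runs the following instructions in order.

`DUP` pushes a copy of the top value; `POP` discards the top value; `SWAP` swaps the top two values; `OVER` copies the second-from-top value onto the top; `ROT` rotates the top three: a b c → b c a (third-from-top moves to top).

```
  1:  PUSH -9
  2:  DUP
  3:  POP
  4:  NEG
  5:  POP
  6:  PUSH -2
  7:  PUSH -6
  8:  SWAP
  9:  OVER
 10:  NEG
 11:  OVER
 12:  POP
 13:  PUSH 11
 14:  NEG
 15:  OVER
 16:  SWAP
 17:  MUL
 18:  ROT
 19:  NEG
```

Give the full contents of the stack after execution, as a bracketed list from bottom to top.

[-6, 6, -66, 2]

PUSH -9 -> -9
DUP     -> -9 -9
POP     -> -9
NEG     -> 9
POP     -> (empty)
PUSH -2 -> -2
PUSH -6 -> -2 -6
SWAP    -> -6 -2
OVER    -> -6 -2 -6
NEG     -> -6 -2 6
OVER    -> -6 -2 6 -2
POP     -> -6 -2 6
PUSH 11 -> -6 -2 6 11
NEG     -> -6 -2 6 -11
OVER    -> -6 -2 6 -11 6
SWAP    -> -6 -2 6 6 -11
MUL     -> -6 -2 6 -66
ROT     -> -6 6 -66 -2
NEG     -> -6 6 -66 2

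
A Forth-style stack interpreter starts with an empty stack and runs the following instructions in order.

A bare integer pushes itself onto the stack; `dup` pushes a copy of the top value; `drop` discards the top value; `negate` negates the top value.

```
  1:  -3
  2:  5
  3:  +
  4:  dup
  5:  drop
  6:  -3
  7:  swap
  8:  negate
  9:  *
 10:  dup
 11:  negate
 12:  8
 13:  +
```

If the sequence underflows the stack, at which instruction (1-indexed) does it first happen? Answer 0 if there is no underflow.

-3     -> [-3]
5      -> [-3, 5]
+      -> [2]
dup    -> [2, 2]
drop   -> [2]
-3     -> [2, -3]
swap   -> [-3, 2]
negate -> [-3, -2]
*      -> [6]
dup    -> [6, 6]
negate -> [6, -6]
8      -> [6, -6, 8]
+      -> [6, 2]

0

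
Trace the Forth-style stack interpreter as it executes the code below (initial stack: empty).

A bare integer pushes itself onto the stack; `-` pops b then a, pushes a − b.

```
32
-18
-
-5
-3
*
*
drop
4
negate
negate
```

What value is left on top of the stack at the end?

32     -> [32]
-18    -> [32, -18]
-      -> [50]
-5     -> [50, -5]
-3     -> [50, -5, -3]
*      -> [50, 15]
*      -> [750]
drop   -> []
4      -> [4]
negate -> [-4]
negate -> [4]

4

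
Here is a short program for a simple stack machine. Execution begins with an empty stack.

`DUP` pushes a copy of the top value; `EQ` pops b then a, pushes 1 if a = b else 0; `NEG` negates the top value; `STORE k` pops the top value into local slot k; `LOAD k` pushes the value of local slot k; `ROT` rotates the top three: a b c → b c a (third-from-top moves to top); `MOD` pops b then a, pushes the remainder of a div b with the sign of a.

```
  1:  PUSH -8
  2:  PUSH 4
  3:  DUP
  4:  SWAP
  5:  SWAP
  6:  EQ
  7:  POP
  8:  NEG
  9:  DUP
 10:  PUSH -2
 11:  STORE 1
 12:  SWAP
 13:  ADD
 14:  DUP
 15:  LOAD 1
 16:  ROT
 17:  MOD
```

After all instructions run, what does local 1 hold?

PUSH -8 -> [-8]
PUSH 4  -> [-8, 4]
DUP     -> [-8, 4, 4]
SWAP    -> [-8, 4, 4]
SWAP    -> [-8, 4, 4]
EQ      -> [-8, 1]
POP     -> [-8]
NEG     -> [8]
DUP     -> [8, 8]
PUSH -2 -> [8, 8, -2]
STORE 1 -> [8, 8]
SWAP    -> [8, 8]
ADD     -> [16]
DUP     -> [16, 16]
LOAD 1  -> [16, 16, -2]
ROT     -> [16, -2, 16]
MOD     -> [16, -2]

-2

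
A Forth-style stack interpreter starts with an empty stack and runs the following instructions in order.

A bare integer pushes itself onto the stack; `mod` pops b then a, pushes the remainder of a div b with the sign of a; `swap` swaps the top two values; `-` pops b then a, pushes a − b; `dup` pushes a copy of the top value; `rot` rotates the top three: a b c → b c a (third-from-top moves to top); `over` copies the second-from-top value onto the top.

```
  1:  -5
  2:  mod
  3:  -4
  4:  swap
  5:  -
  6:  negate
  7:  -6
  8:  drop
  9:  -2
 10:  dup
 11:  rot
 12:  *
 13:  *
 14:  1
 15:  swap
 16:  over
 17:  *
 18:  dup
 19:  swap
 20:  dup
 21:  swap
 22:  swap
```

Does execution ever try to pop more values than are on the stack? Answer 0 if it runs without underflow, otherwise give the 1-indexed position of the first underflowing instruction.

-5 : [-5]
mod  — needs 2 operands, stack has 1 → underflow

2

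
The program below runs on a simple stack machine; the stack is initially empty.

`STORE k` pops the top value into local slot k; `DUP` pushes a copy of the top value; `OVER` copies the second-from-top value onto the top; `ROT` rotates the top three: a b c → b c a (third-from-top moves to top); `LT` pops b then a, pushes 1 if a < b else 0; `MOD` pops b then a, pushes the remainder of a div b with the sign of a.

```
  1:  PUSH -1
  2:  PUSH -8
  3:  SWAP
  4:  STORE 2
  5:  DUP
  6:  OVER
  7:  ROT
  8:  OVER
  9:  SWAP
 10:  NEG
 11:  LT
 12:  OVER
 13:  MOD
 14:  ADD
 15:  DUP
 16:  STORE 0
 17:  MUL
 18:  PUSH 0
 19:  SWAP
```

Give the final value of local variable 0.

-7

PUSH -1  -1
PUSH -8  -1 -8
SWAP     -8 -1
STORE 2  -8
DUP      -8 -8
OVER     -8 -8 -8
ROT      -8 -8 -8
OVER     -8 -8 -8 -8
SWAP     -8 -8 -8 -8
NEG      -8 -8 -8 8
LT       -8 -8 1
OVER     -8 -8 1 -8
MOD      -8 -8 1
ADD      -8 -7
DUP      -8 -7 -7
STORE 0  -8 -7
MUL      56
PUSH 0   56 0
SWAP     0 56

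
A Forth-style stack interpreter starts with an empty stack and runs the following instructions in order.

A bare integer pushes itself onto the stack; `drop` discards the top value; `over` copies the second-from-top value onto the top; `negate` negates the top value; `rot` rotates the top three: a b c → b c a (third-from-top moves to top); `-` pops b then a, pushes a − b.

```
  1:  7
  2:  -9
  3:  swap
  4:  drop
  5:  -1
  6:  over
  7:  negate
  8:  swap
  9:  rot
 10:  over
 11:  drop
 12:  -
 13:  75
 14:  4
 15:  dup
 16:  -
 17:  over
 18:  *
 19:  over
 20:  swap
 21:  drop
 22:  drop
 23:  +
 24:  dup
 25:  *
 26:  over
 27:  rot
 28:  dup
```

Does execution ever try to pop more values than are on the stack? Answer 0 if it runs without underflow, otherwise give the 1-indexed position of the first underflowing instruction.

0

7      : 7
-9     : 7 -9
swap   : -9 7
drop   : -9
-1     : -9 -1
over   : -9 -1 -9
negate : -9 -1 9
swap   : -9 9 -1
rot    : 9 -1 -9
over   : 9 -1 -9 -1
drop   : 9 -1 -9
-      : 9 8
75     : 9 8 75
4      : 9 8 75 4
dup    : 9 8 75 4 4
-      : 9 8 75 0
over   : 9 8 75 0 75
*      : 9 8 75 0
over   : 9 8 75 0 75
swap   : 9 8 75 75 0
drop   : 9 8 75 75
drop   : 9 8 75
+      : 9 83
dup    : 9 83 83
*      : 9 6889
over   : 9 6889 9
rot    : 6889 9 9
dup    : 6889 9 9 9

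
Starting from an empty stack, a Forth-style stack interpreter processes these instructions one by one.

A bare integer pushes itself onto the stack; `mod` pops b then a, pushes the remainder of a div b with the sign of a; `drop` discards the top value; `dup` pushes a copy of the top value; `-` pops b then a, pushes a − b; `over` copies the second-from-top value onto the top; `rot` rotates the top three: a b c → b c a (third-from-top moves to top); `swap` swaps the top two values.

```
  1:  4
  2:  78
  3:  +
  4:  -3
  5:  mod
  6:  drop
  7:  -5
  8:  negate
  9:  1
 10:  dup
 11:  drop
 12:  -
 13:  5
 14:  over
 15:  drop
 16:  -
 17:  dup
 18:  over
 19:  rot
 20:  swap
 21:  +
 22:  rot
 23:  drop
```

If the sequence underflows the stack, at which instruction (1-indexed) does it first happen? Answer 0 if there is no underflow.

4      -> 4
78     -> 4 78
+      -> 82
-3     -> 82 -3
mod    -> 1
drop   -> (empty)
-5     -> -5
negate -> 5
1      -> 5 1
dup    -> 5 1 1
drop   -> 5 1
-      -> 4
5      -> 4 5
over   -> 4 5 4
drop   -> 4 5
-      -> -1
dup    -> -1 -1
over   -> -1 -1 -1
rot    -> -1 -1 -1
swap   -> -1 -1 -1
+      -> -1 -2
rot  — needs 3 operands, stack has 2 → underflow

22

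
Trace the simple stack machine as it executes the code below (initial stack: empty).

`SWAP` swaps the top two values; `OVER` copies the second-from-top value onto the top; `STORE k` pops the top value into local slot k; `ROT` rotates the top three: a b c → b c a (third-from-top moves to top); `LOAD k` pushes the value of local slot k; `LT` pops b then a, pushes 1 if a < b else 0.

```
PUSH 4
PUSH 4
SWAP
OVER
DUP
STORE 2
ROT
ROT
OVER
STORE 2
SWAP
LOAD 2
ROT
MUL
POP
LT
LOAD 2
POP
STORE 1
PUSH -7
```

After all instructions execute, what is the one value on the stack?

PUSH 4   4
PUSH 4   4 4
SWAP     4 4
OVER     4 4 4
DUP      4 4 4 4
STORE 2  4 4 4
ROT      4 4 4
ROT      4 4 4
OVER     4 4 4 4
STORE 2  4 4 4
SWAP     4 4 4
LOAD 2   4 4 4 4
ROT      4 4 4 4
MUL      4 4 16
POP      4 4
LT       0
LOAD 2   0 4
POP      0
STORE 1  (empty)
PUSH -7  -7

-7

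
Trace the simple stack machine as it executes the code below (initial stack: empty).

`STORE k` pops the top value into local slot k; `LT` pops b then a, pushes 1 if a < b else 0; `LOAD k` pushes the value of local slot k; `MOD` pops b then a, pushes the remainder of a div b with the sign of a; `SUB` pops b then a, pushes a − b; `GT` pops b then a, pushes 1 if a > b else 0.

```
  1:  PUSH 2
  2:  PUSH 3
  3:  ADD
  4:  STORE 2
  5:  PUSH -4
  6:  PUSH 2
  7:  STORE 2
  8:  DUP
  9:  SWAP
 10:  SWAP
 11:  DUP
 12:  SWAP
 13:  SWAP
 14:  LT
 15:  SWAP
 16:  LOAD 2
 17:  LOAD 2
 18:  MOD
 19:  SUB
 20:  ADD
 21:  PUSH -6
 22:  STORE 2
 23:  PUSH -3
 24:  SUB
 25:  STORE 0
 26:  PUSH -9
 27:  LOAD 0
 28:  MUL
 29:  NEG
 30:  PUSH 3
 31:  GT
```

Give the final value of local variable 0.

PUSH 2   2
PUSH 3   2 3
ADD      5
STORE 2  (empty)
PUSH -4  -4
PUSH 2   -4 2
STORE 2  -4
DUP      -4 -4
SWAP     -4 -4
SWAP     -4 -4
DUP      -4 -4 -4
SWAP     -4 -4 -4
SWAP     -4 -4 -4
LT       -4 0
SWAP     0 -4
LOAD 2   0 -4 2
LOAD 2   0 -4 2 2
MOD      0 -4 0
SUB      0 -4
ADD      -4
PUSH -6  -4 -6
STORE 2  -4
PUSH -3  -4 -3
SUB      -1
STORE 0  (empty)
PUSH -9  -9
LOAD 0   -9 -1
MUL      9
NEG      -9
PUSH 3   -9 3
GT       0

-1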